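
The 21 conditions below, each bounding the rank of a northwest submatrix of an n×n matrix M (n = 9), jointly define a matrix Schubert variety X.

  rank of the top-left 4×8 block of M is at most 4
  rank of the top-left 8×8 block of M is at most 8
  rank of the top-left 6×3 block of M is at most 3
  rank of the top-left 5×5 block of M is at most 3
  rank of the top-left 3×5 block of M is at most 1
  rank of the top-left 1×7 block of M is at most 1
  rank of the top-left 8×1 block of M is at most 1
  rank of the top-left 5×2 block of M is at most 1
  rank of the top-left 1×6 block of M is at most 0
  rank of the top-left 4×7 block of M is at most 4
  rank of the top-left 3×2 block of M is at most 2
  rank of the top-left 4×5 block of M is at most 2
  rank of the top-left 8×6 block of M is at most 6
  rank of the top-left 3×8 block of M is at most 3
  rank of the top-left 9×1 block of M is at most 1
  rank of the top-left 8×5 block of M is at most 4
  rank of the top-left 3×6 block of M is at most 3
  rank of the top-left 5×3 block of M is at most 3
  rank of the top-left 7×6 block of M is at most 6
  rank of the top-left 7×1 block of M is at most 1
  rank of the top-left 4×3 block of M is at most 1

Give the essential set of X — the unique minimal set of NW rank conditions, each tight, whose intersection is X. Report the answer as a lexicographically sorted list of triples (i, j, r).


Propagating the 21 rank bounds to every northwest block:

  i=1: 0  0  0  0  0  0  1  1  1
  i=2: 1  1  1  1  1  1  2  2  2
  i=3: 1  1  1  1  1  2  3  3  3
  i=4: 1  1  1  2  2  3  4  4  4
  i=5: 1  1  2  3  3  4  5  5  5
  i=6: 1  2  3  4  4  5  6  6  6
  i=7: 1  2  3  4  4  5  6  7  7
  i=8: 1  2  3  4  4  5  6  7  8
  i=9: 1  2  3  4  5  6  7  8  9

giving w = (7, 1, 6, 4, 3, 2, 8, 9, 5) via Δ²R.

ℓ(w)=15; the 5 essential cells (i,j,r):

[(1, 6, 0), (3, 5, 1), (4, 3, 1), (5, 2, 1), (8, 5, 4)]


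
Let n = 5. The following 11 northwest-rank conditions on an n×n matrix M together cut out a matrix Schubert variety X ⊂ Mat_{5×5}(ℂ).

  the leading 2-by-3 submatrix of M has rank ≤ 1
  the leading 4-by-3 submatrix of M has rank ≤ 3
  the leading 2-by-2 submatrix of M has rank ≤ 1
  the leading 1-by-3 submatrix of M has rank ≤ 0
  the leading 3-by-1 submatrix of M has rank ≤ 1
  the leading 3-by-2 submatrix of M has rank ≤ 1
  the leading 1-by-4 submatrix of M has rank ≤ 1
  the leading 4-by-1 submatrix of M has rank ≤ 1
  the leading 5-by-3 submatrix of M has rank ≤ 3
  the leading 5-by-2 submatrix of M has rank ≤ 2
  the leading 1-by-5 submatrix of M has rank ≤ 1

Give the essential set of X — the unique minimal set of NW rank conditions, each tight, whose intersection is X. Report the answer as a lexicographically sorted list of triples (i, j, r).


Reconstructing r_w from the 11 given conditions:

  i=1: 0  0  0  1  1
  i=2: 1  1  1  2  2
  i=3: 1  1  2  3  3
  i=4: 1  2  3  4  4
  i=5: 1  2  3  4  5

the unique w with this rank table is (4, 1, 3, 2, 5).

|D(w)|=4, |Ess(w)|=2:

[(1, 3, 0), (3, 2, 1)]


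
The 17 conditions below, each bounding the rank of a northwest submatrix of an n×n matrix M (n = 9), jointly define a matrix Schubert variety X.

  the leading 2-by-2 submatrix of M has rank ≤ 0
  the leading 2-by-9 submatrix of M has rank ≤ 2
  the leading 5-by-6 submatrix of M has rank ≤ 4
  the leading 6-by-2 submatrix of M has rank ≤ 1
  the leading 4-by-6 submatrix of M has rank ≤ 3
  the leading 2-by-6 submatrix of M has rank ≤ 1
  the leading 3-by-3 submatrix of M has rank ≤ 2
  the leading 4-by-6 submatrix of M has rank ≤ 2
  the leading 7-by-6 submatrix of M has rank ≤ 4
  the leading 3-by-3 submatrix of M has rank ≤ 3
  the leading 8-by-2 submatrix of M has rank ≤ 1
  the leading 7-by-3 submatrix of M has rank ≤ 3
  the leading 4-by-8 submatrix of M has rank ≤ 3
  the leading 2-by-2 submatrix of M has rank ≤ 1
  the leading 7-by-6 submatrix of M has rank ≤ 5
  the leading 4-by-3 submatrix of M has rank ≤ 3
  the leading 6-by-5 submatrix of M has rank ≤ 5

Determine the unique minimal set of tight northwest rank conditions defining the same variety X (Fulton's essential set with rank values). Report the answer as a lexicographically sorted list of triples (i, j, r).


Rank table r_w(9×9) implied by the 17 constraints:

  row 1: 0 0 1 1 1 1 1 1 1
  row 2: 0 0 1 1 1 1 2 2 2
  row 3: 1 1 2 2 2 2 3 3 3
  row 4: 1 1 2 2 2 2 3 3 4
  row 5: 1 1 2 3 3 3 4 4 5
  row 6: 1 1 2 3 4 4 5 5 6
  row 7: 1 1 2 3 4 4 5 6 7
  row 8: 1 1 2 3 4 5 6 7 8
  row 9: 1 2 3 4 5 6 7 8 9

hence w(1..9) = (3, 7, 1, 9, 4, 5, 8, 6, 2).

Fulton essential set (6 of the 17 Rothe cells):

[(2, 2, 0), (2, 6, 1), (4, 6, 2), (4, 8, 3), (7, 6, 4), (8, 2, 1)]


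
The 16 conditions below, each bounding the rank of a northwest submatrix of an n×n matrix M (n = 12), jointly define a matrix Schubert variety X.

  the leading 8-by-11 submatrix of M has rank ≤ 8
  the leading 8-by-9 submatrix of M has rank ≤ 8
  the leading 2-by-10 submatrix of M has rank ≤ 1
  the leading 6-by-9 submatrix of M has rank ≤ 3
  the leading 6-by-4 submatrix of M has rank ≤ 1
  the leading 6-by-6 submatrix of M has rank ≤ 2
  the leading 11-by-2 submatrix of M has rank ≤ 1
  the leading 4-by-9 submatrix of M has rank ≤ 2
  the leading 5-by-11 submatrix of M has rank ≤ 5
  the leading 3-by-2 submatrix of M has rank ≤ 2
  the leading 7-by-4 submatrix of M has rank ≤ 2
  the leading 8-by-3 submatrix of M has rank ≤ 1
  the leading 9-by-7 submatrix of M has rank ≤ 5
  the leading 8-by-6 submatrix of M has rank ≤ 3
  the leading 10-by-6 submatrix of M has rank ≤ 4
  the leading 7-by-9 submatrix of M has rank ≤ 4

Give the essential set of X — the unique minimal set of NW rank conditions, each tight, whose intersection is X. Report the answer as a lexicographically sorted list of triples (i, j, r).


Propagating the 16 rank bounds to every northwest block:

  1 | 1 | 1 | 1 | 1 | 1 | 1 | 1 | 1 | 1 | 1 | 1
  1 | 1 | 1 | 1 | 1 | 1 | 1 | 1 | 1 | 1 | 2 | 2
  1 | 1 | 1 | 1 | 2 | 2 | 2 | 2 | 2 | 2 | 3 | 3
  1 | 1 | 1 | 1 | 2 | 2 | 2 | 2 | 2 | 3 | 4 | 4
  1 | 1 | 1 | 1 | 2 | 2 | 3 | 3 | 3 | 4 | 5 | 5
  1 | 1 | 1 | 1 | 2 | 2 | 3 | 3 | 3 | 4 | 5 | 6
  1 | 1 | 1 | 2 | 3 | 3 | 4 | 4 | 4 | 5 | 6 | 7
  1 | 1 | 1 | 2 | 3 | 3 | 4 | 5 | 5 | 6 | 7 | 8
  1 | 1 | 2 | 3 | 4 | 4 | 5 | 6 | 6 | 7 | 8 | 9
  1 | 1 | 2 | 3 | 4 | 4 | 5 | 6 | 7 | 8 | 9 | 10
  1 | 1 | 2 | 3 | 4 | 5 | 6 | 7 | 8 | 9 | 10 | 11
  1 | 2 | 3 | 4 | 5 | 6 | 7 | 8 | 9 | 10 | 11 | 12

second differences of R give the permutation w = (1, 11, 5, 10, 7, 12, 4, 8, 3, 9, 6, 2).

ℓ(w)=38; the 9 essential cells (i,j,r):

[(2, 10, 1), (4, 9, 2), (6, 4, 1), (6, 6, 2), (6, 9, 3), (8, 3, 1), (8, 6, 3), (10, 6, 4), (11, 2, 1)]


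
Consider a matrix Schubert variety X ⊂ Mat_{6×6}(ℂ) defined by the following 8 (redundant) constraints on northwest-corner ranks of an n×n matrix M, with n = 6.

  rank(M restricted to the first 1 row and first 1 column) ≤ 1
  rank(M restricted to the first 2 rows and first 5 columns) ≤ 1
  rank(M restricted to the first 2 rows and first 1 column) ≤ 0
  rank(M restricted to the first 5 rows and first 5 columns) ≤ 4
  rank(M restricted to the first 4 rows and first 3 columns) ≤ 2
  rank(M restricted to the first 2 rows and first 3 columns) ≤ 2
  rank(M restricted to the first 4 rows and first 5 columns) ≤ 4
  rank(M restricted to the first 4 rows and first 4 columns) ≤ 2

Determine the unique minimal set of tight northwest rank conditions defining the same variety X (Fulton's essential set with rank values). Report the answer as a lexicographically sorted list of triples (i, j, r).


Recovering R(i,j) via the rank-extension bound from the 8 conditions:

  row 1: 0  1  1  1  1  1
  row 2: 0  1  1  1  1  2
  row 3: 1  2  2  2  2  3
  row 4: 1  2  2  2  3  4
  row 5: 1  2  3  3  4  5
  row 6: 1  2  3  4  5  6

reading off 1-entries of Δ²R: w = (2, 6, 1, 5, 3, 4).

ℓ(w)=7; the 3 essential cells (i,j,r):

[(2, 1, 0), (2, 5, 1), (4, 4, 2)]


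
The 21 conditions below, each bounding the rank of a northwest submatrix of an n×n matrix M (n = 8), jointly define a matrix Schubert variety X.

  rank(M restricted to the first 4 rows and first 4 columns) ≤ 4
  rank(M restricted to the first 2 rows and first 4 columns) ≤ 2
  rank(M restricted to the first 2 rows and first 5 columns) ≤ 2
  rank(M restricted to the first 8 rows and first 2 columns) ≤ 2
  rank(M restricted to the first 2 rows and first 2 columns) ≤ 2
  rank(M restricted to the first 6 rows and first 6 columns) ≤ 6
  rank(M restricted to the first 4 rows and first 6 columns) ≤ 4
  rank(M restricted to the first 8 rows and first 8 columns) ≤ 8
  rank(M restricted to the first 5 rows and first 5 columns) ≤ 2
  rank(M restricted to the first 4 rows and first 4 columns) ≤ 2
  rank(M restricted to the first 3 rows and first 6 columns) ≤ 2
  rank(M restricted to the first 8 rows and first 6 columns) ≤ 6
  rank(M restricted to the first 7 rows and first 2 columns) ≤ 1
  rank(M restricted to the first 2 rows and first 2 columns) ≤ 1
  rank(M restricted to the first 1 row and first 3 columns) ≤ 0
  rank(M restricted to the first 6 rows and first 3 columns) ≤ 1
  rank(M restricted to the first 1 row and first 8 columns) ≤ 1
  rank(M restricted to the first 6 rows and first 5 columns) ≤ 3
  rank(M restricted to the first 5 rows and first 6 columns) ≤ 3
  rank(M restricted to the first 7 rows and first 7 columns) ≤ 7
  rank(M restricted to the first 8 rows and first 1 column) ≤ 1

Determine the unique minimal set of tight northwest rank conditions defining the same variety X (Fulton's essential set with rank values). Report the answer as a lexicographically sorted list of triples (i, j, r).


Computing R[i][j] = min implied NW-rank bound (n=8, 21 conditions):

  row 1: 0 | 0 | 0 | 1 | 1 | 1 | 1 | 1
  row 2: 1 | 1 | 1 | 2 | 2 | 2 | 2 | 2
  row 3: 1 | 1 | 1 | 2 | 2 | 2 | 3 | 3
  row 4: 1 | 1 | 1 | 2 | 2 | 3 | 4 | 4
  row 5: 1 | 1 | 1 | 2 | 2 | 3 | 4 | 5
  row 6: 1 | 1 | 1 | 2 | 3 | 4 | 5 | 6
  row 7: 1 | 1 | 2 | 3 | 4 | 5 | 6 | 7
  row 8: 1 | 2 | 3 | 4 | 5 | 6 | 7 | 8

giving w = (4, 1, 7, 6, 8, 5, 3, 2) via Δ²R.

D(w) has 16 cells with 5 SE-corners; essential set:

[(1, 3, 0), (3, 6, 2), (5, 5, 2), (6, 3, 1), (7, 2, 1)]


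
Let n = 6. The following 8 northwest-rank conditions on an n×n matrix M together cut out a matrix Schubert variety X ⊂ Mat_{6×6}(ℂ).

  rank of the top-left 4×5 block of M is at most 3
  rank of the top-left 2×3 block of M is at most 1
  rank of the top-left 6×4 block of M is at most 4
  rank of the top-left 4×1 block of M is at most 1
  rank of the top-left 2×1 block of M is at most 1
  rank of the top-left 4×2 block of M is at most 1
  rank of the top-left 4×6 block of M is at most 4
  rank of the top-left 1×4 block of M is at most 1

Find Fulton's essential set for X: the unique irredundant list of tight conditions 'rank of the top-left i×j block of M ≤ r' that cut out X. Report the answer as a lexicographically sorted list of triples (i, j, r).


Recovering R(i,j) via the rank-extension bound from the 8 conditions:

  1 | 1 | 1 | 1 | 1 | 1
  1 | 1 | 1 | 2 | 2 | 2
  1 | 1 | 2 | 3 | 3 | 3
  1 | 1 | 2 | 3 | 3 | 4
  1 | 2 | 3 | 4 | 4 | 5
  1 | 2 | 3 | 4 | 5 | 6

the unique w with this rank table is (1, 4, 3, 6, 2, 5).

3 SE-corners of the 5-cell Rothe diagram give Ess(w):

[(2, 3, 1), (4, 2, 1), (4, 5, 3)]


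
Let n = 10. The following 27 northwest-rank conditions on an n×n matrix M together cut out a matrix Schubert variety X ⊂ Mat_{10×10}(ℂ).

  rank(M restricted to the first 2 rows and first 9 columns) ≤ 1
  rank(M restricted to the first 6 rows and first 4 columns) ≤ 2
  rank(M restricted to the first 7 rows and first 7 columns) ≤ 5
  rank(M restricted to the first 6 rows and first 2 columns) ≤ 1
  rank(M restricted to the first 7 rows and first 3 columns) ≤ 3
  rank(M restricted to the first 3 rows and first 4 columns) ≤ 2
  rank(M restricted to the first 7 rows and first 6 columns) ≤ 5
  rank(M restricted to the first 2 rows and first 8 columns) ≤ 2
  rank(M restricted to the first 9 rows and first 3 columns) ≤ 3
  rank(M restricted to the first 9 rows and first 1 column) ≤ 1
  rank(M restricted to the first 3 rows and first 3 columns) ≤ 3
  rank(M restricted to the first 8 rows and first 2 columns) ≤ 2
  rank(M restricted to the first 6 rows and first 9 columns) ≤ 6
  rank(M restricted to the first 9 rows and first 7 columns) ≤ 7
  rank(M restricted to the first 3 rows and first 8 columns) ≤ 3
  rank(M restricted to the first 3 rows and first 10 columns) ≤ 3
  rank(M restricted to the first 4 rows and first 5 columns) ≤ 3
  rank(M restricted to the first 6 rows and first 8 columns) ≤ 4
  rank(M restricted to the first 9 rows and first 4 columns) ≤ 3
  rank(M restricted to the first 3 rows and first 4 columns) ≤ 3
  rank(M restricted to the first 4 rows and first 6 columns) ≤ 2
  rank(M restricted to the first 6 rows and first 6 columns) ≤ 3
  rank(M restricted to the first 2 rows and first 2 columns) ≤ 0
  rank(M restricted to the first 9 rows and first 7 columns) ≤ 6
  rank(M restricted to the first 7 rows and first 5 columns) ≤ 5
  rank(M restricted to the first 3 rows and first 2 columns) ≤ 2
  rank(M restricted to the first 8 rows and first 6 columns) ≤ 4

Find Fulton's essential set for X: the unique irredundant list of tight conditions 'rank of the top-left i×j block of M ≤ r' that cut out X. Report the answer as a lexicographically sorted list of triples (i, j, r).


The tightest implied rank at each (i,j), from the 27 conditions:

  row 1: 0  0  1  1  1  1  1  1  1  1
  row 2: 0  0  1  1  1  1  1  1  1  2
  row 3: 1  1  2  2  2  2  2  2  2  3
  row 4: 1  1  2  2  2  2  3  3  3  4
  row 5: 1  1  2  2  3  3  4  4  4  5
  row 6: 1  1  2  2  3  3  4  4  5  6
  row 7: 1  2  3  3  4  4  5  5  6  7
  row 8: 1  2  3  3  4  4  5  6  7  8
  row 9: 1  2  3  3  4  5  6  7  8  9
  row 10: 1  2  3  4  5  6  7  8  9  10

so w = (3, 10, 1, 7, 5, 9, 2, 8, 6, 4).

|D(w)|=23, |Ess(w)|=9:

[(2, 2, 0), (2, 9, 1), (4, 6, 2), (6, 2, 1), (6, 4, 2), (6, 6, 3), (6, 8, 4), (8, 6, 4), (9, 4, 3)]


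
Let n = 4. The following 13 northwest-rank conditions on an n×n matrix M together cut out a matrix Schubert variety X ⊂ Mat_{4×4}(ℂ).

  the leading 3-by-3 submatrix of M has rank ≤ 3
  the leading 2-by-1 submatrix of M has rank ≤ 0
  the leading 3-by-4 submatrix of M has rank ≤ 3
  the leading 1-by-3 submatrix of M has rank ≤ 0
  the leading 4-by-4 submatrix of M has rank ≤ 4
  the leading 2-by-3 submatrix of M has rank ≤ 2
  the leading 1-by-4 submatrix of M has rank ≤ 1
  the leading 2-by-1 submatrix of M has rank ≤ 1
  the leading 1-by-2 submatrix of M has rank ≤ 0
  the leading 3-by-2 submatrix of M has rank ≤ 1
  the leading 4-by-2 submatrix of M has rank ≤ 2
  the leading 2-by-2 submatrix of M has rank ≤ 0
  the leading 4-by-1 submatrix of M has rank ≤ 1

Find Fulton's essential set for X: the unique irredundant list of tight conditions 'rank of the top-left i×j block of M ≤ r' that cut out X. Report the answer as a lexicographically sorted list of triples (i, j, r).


Reconstructing r_w from the 13 given conditions:

  row 1: 0 0 0 1
  row 2: 0 0 1 2
  row 3: 1 1 2 3
  row 4: 1 2 3 4

reading off 1-entries of Δ²R: w = (4, 3, 1, 2).

2 SE-corners of the 5-cell Rothe diagram give Ess(w):

[(1, 3, 0), (2, 2, 0)]


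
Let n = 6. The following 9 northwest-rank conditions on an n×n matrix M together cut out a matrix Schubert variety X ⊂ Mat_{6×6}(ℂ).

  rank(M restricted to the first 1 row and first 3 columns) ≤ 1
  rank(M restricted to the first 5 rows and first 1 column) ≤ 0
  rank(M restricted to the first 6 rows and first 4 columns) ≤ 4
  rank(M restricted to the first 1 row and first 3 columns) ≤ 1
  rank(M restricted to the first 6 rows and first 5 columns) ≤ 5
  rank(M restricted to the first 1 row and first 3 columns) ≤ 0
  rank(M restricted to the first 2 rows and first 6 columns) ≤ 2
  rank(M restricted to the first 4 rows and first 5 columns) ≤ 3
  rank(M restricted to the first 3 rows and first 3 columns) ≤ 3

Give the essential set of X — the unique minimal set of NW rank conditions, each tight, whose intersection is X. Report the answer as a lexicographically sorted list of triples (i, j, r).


Reconstructing r_w from the 9 given conditions:

  row 1: 0, 0, 0, 1, 1, 1
  row 2: 0, 1, 1, 2, 2, 2
  row 3: 0, 1, 2, 3, 3, 3
  row 4: 0, 1, 2, 3, 3, 4
  row 5: 0, 1, 2, 3, 4, 5
  row 6: 1, 2, 3, 4, 5, 6

second differences of R give the permutation w = (4, 2, 3, 6, 5, 1).

Rothe diagram D(w) (8 cells), 3 SE-corners (essential conditions):

[(1, 3, 0), (4, 5, 3), (5, 1, 0)]


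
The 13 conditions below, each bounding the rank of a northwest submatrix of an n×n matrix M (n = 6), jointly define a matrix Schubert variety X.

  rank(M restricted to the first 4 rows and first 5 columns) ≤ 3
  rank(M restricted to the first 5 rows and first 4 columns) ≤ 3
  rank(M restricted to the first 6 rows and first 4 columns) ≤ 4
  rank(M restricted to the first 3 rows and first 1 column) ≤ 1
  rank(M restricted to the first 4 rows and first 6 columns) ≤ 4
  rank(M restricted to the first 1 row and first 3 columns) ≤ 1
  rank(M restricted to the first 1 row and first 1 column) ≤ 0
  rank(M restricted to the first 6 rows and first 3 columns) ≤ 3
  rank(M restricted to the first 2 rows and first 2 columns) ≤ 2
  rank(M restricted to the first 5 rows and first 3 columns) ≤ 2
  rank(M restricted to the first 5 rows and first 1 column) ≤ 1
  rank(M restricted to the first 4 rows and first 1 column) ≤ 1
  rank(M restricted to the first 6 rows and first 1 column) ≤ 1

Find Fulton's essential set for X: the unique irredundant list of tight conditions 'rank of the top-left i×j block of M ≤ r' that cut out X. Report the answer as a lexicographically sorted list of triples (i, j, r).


Reconstructing r_w from the 13 given conditions:

  i=1: 0 | 1 | 1 | 1 | 1 | 1
  i=2: 1 | 2 | 2 | 2 | 2 | 2
  i=3: 1 | 2 | 2 | 3 | 3 | 3
  i=4: 1 | 2 | 2 | 3 | 3 | 4
  i=5: 1 | 2 | 2 | 3 | 4 | 5
  i=6: 1 | 2 | 3 | 4 | 5 | 6

hence w(1..6) = (2, 1, 4, 6, 5, 3).

Rothe diagram D(w) (5 cells), 3 SE-corners (essential conditions):

[(1, 1, 0), (4, 5, 3), (5, 3, 2)]


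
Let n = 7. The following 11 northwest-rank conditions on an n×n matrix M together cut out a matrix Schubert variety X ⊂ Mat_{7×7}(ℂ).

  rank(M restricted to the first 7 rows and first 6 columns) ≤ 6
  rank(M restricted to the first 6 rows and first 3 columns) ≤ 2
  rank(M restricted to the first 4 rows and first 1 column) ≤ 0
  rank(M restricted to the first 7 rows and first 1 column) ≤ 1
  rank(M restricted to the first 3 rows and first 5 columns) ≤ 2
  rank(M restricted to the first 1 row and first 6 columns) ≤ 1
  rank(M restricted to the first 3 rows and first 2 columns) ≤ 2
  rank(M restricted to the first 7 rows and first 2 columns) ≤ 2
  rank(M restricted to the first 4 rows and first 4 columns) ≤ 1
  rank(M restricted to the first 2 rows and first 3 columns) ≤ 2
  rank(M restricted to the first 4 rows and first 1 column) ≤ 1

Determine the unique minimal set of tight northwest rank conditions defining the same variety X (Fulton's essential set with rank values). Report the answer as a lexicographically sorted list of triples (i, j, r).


Recovering R(i,j) via the rank-extension bound from the 11 conditions:

  R[1]: 0 1 1 1 1 1 1
  R[2]: 0 1 1 1 2 2 2
  R[3]: 0 1 1 1 2 3 3
  R[4]: 0 1 1 1 2 3 4
  R[5]: 1 2 2 2 3 4 5
  R[6]: 1 2 2 3 4 5 6
  R[7]: 1 2 3 4 5 6 7

hence w(1..7) = (2, 5, 6, 7, 1, 4, 3).

Rothe diagram D(w) (11 cells), 3 SE-corners (essential conditions):

[(4, 1, 0), (4, 4, 1), (6, 3, 2)]


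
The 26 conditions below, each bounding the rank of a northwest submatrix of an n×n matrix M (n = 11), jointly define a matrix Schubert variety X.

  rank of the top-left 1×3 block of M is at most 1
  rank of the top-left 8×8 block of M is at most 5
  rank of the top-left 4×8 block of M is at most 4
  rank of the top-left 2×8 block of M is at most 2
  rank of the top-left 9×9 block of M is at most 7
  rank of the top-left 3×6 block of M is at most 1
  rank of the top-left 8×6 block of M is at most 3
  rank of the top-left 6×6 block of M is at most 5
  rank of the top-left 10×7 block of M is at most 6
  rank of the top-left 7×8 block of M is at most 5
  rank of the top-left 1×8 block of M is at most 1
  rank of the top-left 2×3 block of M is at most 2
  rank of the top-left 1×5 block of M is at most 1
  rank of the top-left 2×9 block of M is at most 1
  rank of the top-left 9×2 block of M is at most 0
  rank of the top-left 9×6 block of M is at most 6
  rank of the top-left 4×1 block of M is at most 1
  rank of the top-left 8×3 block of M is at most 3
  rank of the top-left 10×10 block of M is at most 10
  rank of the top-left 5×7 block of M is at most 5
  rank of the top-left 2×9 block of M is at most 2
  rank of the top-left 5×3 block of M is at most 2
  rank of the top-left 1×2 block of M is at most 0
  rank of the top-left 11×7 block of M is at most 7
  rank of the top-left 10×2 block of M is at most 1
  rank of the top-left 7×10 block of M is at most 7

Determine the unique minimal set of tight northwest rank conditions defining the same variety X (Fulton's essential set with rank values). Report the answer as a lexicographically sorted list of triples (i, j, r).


Rank table r_w(11×11) implied by the 26 constraints:

  i=1: 0  0  1  1  1  1  1  1  1  1  1
  i=2: 0  0  1  1  1  1  1  1  1  2  2
  i=3: 0  0  1  1  1  1  2  2  2  3  3
  i=4: 0  0  1  2  2  2  3  3  3  4  4
  i=5: 0  0  1  2  3  3  4  4  4  5  5
  i=6: 0  0  1  2  3  3  4  5  5  6  6
  i=7: 0  0  1  2  3  3  4  5  6  7  7
  i=8: 0  0  1  2  3  3  4  5  6  7  8
  i=9: 0  0  1  2  3  4  5  6  7  8  9
  i=10: 1  1  2  3  4  5  6  7  8  9  10
  i=11: 1  2  3  4  5  6  7  8  9  10  11

so w = (3, 10, 7, 4, 5, 8, 9, 11, 6, 1, 2).

ℓ(w)=30; the 4 essential cells (i,j,r):

[(2, 9, 1), (3, 6, 1), (8, 6, 3), (9, 2, 0)]


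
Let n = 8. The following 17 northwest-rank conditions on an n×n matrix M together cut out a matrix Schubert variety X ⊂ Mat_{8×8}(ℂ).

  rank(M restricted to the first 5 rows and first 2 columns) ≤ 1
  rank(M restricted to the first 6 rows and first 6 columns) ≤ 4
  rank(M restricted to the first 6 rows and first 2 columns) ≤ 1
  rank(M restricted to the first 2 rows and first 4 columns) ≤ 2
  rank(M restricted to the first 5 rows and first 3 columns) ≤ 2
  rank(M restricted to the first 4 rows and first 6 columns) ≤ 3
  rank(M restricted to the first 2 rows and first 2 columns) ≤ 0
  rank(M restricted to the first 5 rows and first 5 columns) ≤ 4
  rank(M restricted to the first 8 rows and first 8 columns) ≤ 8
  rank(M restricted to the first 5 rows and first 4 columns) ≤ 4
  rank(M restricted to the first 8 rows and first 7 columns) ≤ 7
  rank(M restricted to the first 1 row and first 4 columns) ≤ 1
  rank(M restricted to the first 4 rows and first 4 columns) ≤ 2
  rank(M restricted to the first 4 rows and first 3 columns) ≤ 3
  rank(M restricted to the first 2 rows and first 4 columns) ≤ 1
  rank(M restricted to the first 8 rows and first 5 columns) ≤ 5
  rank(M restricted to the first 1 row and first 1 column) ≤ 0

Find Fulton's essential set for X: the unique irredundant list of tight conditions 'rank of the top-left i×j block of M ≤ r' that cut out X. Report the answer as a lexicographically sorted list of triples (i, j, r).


Computing R[i][j] = min implied NW-rank bound (n=8, 17 conditions):

  i=1: 0 0 1 1 1 1 1 1
  i=2: 0 0 1 1 2 2 2 2
  i=3: 1 1 2 2 3 3 3 3
  i=4: 1 1 2 2 3 3 4 4
  i=5: 1 1 2 3 4 4 5 5
  i=6: 1 1 2 3 4 4 5 6
  i=7: 1 2 3 4 5 5 6 7
  i=8: 1 2 3 4 5 6 7 8

hence w(1..8) = (3, 5, 1, 7, 4, 8, 2, 6).

Fulton essential set (6 of the 11 Rothe cells):

[(2, 2, 0), (2, 4, 1), (4, 4, 2), (4, 6, 3), (6, 2, 1), (6, 6, 4)]


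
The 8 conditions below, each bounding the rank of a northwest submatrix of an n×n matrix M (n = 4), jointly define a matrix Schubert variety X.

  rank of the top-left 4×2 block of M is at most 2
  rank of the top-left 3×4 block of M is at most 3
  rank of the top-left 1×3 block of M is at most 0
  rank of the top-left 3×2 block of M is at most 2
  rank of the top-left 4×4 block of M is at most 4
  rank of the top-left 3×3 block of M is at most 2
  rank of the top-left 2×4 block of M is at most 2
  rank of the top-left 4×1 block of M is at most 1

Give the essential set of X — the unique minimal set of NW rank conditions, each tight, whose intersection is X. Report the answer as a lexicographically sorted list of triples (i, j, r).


The tightest implied rank at each (i,j), from the 8 conditions:

  row 1: 0 0 0 1
  row 2: 1 1 1 2
  row 3: 1 2 2 3
  row 4: 1 2 3 4

the unique w with this rank table is (4, 1, 2, 3).

1 SE-corner of the 3-cell Rothe diagram gives Ess(w):

[(1, 3, 0)]


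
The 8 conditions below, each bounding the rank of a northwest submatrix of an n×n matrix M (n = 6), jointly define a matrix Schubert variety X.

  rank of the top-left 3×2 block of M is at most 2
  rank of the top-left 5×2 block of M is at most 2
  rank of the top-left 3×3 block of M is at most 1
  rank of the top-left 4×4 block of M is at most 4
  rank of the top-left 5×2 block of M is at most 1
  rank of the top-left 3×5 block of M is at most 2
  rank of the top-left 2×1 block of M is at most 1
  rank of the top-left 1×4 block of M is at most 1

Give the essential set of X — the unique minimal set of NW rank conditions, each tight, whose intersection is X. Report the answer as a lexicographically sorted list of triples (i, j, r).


Propagating the 8 rank bounds to every northwest block:

  R[1]: 1, 1, 1, 1, 1, 1
  R[2]: 1, 1, 1, 2, 2, 2
  R[3]: 1, 1, 1, 2, 2, 3
  R[4]: 1, 1, 2, 3, 3, 4
  R[5]: 1, 1, 2, 3, 4, 5
  R[6]: 1, 2, 3, 4, 5, 6

so w = (1, 4, 6, 3, 5, 2).

3 SE-corners of the 7-cell Rothe diagram give Ess(w):

[(3, 3, 1), (3, 5, 2), (5, 2, 1)]


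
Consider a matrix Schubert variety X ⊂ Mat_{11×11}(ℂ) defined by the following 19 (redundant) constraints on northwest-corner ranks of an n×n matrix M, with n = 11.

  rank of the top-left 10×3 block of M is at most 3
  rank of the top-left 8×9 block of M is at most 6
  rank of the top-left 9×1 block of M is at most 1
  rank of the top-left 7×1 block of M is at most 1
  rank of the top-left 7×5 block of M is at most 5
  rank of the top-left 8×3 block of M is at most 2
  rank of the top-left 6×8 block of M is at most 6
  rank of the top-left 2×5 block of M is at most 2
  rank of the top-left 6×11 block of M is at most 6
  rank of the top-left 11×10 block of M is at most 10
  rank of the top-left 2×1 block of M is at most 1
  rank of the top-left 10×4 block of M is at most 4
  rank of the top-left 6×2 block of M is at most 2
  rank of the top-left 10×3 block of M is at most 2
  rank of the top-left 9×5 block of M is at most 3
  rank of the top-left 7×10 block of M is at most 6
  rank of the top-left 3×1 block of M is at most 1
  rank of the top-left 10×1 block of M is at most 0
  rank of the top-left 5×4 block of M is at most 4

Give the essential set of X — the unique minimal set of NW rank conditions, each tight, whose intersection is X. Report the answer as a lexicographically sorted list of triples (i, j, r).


Recovering R(i,j) via the rank-extension bound from the 19 conditions:

  R[1]: 0 1 1 1 1 1 1 1 1 1 1
  R[2]: 0 1 2 2 2 2 2 2 2 2 2
  R[3]: 0 1 2 3 3 3 3 3 3 3 3
  R[4]: 0 1 2 3 3 4 4 4 4 4 4
  R[5]: 0 1 2 3 3 4 5 5 5 5 5
  R[6]: 0 1 2 3 3 4 5 6 6 6 6
  R[7]: 0 1 2 3 3 4 5 6 6 6 7
  R[8]: 0 1 2 3 3 4 5 6 6 7 8
  R[9]: 0 1 2 3 3 4 5 6 7 8 9
  R[10]: 0 1 2 3 4 5 6 7 8 9 10
  R[11]: 1 2 3 4 5 6 7 8 9 10 11

reading off 1-entries of Δ²R: w = (2, 3, 4, 6, 7, 8, 11, 10, 9, 5, 1).

ℓ(w)=19; the 4 essential cells (i,j,r):

[(7, 10, 6), (8, 9, 6), (9, 5, 3), (10, 1, 0)]


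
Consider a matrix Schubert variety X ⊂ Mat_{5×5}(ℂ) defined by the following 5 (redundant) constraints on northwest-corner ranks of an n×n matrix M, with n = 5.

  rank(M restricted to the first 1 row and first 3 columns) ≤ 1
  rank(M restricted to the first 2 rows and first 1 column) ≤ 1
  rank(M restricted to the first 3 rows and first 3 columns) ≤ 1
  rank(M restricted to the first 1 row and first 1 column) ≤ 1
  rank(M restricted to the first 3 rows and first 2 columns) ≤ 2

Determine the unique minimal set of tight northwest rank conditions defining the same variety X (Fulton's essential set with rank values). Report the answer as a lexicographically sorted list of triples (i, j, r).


Propagating the 5 rank bounds to every northwest block:

  row 1: 1 1 1 1 1
  row 2: 1 1 1 2 2
  row 3: 1 1 1 2 3
  row 4: 1 2 2 3 4
  row 5: 1 2 3 4 5

the unique w with this rank table is (1, 4, 5, 2, 3).

D(w) has 4 cells with 1 SE-corner; essential set:

[(3, 3, 1)]


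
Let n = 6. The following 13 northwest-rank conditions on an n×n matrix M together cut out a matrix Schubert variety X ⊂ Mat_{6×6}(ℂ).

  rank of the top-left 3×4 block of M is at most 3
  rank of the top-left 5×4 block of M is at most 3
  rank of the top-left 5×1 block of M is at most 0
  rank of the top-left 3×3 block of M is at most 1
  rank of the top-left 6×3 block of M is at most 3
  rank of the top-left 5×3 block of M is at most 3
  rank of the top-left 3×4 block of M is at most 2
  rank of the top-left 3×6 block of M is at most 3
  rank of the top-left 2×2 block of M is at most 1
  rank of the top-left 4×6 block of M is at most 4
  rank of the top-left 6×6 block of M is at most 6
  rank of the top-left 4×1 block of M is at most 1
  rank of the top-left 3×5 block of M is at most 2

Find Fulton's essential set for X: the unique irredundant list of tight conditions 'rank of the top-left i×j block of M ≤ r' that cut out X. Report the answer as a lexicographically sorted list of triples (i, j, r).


Propagating the 13 rank bounds to every northwest block:

  i=1: 0 1 1 1 1 1
  i=2: 0 1 1 2 2 2
  i=3: 0 1 1 2 2 3
  i=4: 0 1 2 3 3 4
  i=5: 0 1 2 3 4 5
  i=6: 1 2 3 4 5 6

the unique w with this rank table is (2, 4, 6, 3, 5, 1).

ℓ(w)=8; the 3 essential cells (i,j,r):

[(3, 3, 1), (3, 5, 2), (5, 1, 0)]


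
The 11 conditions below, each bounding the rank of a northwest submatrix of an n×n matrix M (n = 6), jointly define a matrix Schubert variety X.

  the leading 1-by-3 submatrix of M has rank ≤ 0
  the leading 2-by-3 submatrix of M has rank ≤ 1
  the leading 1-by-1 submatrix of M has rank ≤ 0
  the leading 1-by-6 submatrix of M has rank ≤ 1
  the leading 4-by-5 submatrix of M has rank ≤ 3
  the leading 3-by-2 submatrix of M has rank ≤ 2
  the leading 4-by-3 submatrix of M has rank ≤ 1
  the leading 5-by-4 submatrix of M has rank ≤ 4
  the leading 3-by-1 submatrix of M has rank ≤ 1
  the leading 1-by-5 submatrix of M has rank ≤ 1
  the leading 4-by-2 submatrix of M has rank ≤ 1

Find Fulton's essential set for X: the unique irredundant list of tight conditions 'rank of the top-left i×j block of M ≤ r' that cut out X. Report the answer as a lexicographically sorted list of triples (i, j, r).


Rank table r_w(6×6) implied by the 11 constraints:

  i=1: 0 | 0 | 0 | 1 | 1 | 1
  i=2: 1 | 1 | 1 | 2 | 2 | 2
  i=3: 1 | 1 | 1 | 2 | 3 | 3
  i=4: 1 | 1 | 1 | 2 | 3 | 4
  i=5: 1 | 2 | 2 | 3 | 4 | 5
  i=6: 1 | 2 | 3 | 4 | 5 | 6

second differences of R give the permutation w = (4, 1, 5, 6, 2, 3).

2 SE-corners of the 7-cell Rothe diagram give Ess(w):

[(1, 3, 0), (4, 3, 1)]


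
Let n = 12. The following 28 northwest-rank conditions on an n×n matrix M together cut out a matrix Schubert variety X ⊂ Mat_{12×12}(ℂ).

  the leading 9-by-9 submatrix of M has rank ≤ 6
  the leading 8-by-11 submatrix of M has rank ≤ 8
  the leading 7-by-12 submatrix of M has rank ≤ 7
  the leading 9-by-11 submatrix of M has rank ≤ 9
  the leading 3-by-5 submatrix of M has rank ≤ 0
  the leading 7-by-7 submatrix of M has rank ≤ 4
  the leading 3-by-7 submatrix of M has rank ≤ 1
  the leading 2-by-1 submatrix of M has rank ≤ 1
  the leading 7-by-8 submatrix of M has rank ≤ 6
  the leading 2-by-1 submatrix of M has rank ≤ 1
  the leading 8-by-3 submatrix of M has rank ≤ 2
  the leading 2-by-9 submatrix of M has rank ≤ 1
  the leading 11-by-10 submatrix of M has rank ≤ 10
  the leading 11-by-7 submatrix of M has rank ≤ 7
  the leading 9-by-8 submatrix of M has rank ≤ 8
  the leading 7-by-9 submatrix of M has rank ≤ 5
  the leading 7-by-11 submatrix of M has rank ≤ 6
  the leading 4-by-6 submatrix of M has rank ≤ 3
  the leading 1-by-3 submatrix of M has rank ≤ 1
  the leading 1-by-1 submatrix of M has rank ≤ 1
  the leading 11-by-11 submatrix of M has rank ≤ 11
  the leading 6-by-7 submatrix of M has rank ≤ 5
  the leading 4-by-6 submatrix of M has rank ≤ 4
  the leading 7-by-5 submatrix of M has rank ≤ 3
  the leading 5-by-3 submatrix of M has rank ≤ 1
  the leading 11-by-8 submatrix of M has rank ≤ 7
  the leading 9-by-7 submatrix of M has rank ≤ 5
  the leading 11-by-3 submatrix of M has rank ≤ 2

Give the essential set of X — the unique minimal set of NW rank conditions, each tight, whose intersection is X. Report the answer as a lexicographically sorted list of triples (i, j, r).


Rank table r_w(12×12) implied by the 28 constraints:

  row 1: 0 0 0 0 0 1 1 1 1 1 1 1
  row 2: 0 0 0 0 0 1 1 1 1 2 2 2
  row 3: 0 0 0 0 0 1 1 2 2 3 3 3
  row 4: 1 1 1 1 1 2 2 3 3 4 4 4
  row 5: 1 1 1 2 2 3 3 4 4 5 5 5
  row 6: 1 2 2 3 3 4 4 5 5 6 6 6
  row 7: 1 2 2 3 3 4 4 5 5 6 6 7
  row 8: 1 2 2 3 4 5 5 6 6 7 7 8
  row 9: 1 2 2 3 4 5 5 6 6 7 8 9
  row 10: 1 2 2 3 4 5 6 7 7 8 9 10
  row 11: 1 2 2 3 4 5 6 7 8 9 10 11
  row 12: 1 2 3 4 5 6 7 8 9 10 11 12

second differences of R give the permutation w = (6, 10, 8, 1, 4, 2, 12, 5, 11, 7, 9, 3).

|D(w)|=32, |Ess(w)|=11:

[(2, 9, 1), (3, 5, 0), (3, 7, 1), (5, 3, 1), (7, 5, 3), (7, 7, 4), (7, 9, 5), (7, 11, 6), (9, 7, 5), (9, 9, 6), (11, 3, 2)]


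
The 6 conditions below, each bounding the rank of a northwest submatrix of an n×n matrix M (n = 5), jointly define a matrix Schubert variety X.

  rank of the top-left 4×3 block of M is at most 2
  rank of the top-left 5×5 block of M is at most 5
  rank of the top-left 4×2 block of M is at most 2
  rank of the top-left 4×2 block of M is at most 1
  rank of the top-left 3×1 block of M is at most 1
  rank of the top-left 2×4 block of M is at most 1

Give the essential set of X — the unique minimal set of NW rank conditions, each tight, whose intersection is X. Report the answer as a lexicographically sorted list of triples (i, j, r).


Recovering R(i,j) via the rank-extension bound from the 6 conditions:

  1  1  1  1  1
  1  1  1  1  2
  1  1  2  2  3
  1  1  2  3  4
  1  2  3  4  5

reading off 1-entries of Δ²R: w = (1, 5, 3, 4, 2).

Fulton essential set (2 of the 5 Rothe cells):

[(2, 4, 1), (4, 2, 1)]


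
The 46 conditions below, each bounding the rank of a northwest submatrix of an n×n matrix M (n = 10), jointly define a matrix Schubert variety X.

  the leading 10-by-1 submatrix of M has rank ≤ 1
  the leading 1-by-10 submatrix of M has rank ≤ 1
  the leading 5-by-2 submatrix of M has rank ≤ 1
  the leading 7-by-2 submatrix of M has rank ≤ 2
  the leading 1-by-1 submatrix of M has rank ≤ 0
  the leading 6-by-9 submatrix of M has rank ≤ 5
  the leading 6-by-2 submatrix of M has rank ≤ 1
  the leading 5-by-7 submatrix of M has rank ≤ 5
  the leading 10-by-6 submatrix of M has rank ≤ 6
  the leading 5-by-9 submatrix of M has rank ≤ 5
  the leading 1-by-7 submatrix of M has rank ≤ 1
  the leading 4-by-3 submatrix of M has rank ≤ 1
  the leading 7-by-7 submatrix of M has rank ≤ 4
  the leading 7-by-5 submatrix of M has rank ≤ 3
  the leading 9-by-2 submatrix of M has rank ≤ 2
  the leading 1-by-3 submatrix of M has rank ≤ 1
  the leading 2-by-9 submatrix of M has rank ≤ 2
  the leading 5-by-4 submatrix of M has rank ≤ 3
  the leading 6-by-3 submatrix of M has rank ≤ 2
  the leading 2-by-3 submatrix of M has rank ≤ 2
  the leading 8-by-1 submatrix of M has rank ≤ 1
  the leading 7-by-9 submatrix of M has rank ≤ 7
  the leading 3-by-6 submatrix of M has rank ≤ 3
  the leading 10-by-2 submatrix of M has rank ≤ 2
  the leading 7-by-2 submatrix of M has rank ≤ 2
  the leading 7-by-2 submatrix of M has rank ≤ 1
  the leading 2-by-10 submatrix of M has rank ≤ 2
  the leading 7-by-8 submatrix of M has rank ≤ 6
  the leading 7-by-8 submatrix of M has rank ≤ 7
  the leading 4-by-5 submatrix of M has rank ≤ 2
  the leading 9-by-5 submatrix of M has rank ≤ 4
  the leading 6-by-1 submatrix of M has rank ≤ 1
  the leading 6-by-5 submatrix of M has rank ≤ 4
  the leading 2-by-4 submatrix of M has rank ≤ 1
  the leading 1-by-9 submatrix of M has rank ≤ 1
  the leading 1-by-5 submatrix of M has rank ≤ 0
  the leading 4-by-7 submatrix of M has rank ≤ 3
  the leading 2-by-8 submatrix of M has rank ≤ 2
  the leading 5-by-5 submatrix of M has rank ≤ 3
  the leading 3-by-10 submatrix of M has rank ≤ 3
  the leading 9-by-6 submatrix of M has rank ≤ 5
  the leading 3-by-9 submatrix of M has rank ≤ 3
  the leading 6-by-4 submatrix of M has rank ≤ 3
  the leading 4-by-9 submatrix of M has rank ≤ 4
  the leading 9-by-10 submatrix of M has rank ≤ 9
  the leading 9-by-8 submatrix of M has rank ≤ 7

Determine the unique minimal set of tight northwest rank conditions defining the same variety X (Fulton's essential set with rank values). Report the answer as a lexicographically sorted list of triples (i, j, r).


Propagating the 46 rank bounds to every northwest block:

  R[1]: 0, 0, 0, 0, 0, 1, 1, 1, 1, 1
  R[2]: 1, 1, 1, 1, 1, 2, 2, 2, 2, 2
  R[3]: 1, 1, 1, 2, 2, 3, 3, 3, 3, 3
  R[4]: 1, 1, 1, 2, 2, 3, 3, 4, 4, 4
  R[5]: 1, 1, 2, 3, 3, 4, 4, 5, 5, 5
  R[6]: 1, 1, 2, 3, 3, 4, 4, 5, 5, 6
  R[7]: 1, 1, 2, 3, 3, 4, 4, 5, 6, 7
  R[8]: 1, 2, 3, 4, 4, 5, 5, 6, 7, 8
  R[9]: 1, 2, 3, 4, 4, 5, 6, 7, 8, 9
  R[10]: 1, 2, 3, 4, 5, 6, 7, 8, 9, 10

second differences of R give the permutation w = (6, 1, 4, 8, 3, 10, 9, 2, 7, 5).

9 SE-corners of the 20-cell Rothe diagram give Ess(w):

[(1, 5, 0), (4, 3, 1), (4, 5, 2), (4, 7, 3), (6, 9, 5), (7, 2, 1), (7, 5, 3), (7, 7, 4), (9, 5, 4)]


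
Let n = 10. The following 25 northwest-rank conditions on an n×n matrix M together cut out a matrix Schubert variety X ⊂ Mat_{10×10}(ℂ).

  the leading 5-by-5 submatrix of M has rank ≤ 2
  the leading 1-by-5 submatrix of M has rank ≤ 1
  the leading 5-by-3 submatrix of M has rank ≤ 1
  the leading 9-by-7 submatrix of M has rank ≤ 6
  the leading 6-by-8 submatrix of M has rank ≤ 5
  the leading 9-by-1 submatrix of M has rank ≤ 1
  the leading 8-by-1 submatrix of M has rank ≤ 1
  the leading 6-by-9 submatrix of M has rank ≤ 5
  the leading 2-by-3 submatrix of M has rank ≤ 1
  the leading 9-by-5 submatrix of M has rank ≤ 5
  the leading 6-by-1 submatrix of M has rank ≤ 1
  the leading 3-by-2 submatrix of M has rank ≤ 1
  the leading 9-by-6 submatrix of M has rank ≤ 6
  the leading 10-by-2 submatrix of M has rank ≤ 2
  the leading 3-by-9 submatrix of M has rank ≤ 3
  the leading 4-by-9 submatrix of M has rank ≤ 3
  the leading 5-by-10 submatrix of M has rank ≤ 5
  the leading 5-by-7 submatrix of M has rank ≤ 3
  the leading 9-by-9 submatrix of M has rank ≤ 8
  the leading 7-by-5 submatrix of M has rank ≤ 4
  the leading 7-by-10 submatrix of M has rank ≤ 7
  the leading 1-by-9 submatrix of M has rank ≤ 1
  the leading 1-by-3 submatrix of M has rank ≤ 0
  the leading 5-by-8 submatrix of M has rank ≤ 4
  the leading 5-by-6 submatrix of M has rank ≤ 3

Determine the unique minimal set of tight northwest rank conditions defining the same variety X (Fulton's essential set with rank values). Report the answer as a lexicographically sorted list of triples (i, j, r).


Propagating the 25 rank bounds to every northwest block:

  R[1]: 0  0  0  1  1  1  1  1  1  1
  R[2]: 1  1  1  2  2  2  2  2  2  2
  R[3]: 1  1  1  2  2  3  3  3  3  3
  R[4]: 1  1  1  2  2  3  3  3  3  4
  R[5]: 1  1  1  2  2  3  3  4  4  5
  R[6]: 1  2  2  3  3  4  4  5  5  6
  R[7]: 1  2  3  4  4  5  5  6  6  7
  R[8]: 1  2  3  4  5  6  6  7  7  8
  R[9]: 1  2  3  4  5  6  6  7  8  9
  R[10]: 1  2  3  4  5  6  7  8  9  10

hence w(1..10) = (4, 1, 6, 10, 8, 2, 3, 5, 9, 7).

ℓ(w)=17; the 6 essential cells (i,j,r):

[(1, 3, 0), (4, 9, 3), (5, 3, 1), (5, 5, 2), (5, 7, 3), (9, 7, 6)]
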